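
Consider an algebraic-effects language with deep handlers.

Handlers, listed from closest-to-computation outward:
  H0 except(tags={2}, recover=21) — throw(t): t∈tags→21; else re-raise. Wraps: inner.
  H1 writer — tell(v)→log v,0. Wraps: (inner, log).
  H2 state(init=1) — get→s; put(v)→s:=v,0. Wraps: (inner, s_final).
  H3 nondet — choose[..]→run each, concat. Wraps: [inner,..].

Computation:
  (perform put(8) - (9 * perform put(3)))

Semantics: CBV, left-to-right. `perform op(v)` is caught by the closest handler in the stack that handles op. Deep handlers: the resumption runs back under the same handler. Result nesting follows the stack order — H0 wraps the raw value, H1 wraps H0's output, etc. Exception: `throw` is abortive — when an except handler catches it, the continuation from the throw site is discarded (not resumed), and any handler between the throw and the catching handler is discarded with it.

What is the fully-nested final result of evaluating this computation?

Evaluation trace:
put(8) @ H2 ⇒ s:=8
put(3) @ H2 ⇒ s:=3
H0 returns 0
H1 returns (0, ())
H2 returns ((0, ()), 3)
H3 returns [((0, ()), 3)]
= [((0, ()), 3)]

Answer: [((0, ()), 3)]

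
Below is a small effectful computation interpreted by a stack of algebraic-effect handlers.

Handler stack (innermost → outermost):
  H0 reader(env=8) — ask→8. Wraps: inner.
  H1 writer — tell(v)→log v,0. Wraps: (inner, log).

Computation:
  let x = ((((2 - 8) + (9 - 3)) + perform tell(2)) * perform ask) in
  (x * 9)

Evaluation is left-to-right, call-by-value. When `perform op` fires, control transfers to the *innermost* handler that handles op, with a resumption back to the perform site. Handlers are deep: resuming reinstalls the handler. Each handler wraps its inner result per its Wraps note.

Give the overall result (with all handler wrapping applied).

Step-by-step:
tell(2) @ H1 ⇒ log+=2
ask @ H0 ⇒ 8
H0 returns 0
H1 returns (0, (2))
= (0, (2))

Answer: (0, (2))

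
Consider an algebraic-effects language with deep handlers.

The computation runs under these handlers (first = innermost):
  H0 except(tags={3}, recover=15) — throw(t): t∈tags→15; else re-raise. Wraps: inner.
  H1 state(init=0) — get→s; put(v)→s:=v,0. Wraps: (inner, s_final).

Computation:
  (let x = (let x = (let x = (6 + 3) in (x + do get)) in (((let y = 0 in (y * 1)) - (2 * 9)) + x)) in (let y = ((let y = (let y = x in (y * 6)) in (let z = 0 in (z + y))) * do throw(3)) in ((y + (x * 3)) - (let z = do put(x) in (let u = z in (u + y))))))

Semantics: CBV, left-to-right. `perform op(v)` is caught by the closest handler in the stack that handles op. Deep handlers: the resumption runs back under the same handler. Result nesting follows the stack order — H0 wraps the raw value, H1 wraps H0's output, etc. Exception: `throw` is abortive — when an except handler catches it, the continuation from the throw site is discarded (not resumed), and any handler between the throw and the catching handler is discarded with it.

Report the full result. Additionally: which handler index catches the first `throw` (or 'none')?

Answer: (15, 0) ; first throw caught by: H0

Working:
get @ H1 ⇒ 0
throw(3) @ H0 caught ⇒ 15
H1 returns (15, 0)
= (15, 0)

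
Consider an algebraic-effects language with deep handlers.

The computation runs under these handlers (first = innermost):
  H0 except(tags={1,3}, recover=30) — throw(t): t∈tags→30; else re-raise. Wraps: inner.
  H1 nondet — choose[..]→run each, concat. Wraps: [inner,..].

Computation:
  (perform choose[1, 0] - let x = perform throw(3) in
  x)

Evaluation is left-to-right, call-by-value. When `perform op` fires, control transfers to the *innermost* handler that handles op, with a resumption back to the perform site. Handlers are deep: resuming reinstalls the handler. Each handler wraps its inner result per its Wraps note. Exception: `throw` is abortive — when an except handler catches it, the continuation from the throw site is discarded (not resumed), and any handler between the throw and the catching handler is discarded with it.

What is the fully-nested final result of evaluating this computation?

Step-by-step:
choose[1, 0] @ H1
  branch[0] choose=1:
    throw(3) @ H0 caught ⇒ 30
    H1 returns [30]
  branch[1] choose=0:
    throw(3) @ H0 caught ⇒ 30
    H1 returns [30]
= [30, 30]

Answer: [30, 30]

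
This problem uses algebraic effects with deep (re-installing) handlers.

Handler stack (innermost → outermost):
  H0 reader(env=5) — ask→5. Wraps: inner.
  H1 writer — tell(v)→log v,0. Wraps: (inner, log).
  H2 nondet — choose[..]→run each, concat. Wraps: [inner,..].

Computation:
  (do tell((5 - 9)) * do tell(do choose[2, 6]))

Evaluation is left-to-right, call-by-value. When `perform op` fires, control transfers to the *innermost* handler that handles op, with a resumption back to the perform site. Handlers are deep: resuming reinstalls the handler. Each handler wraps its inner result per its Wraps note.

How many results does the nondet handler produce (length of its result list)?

Answer: 2

Working:
tell(-4) @ H1 ⇒ log+=-4
choose[2, 6] @ H2
  branch[0] choose=2:
    tell(2) @ H1 ⇒ log+=2
    H0 returns 0
    H1 returns (0, (-4, 2))
    H2 returns [(0, (-4, 2))]
  branch[1] choose=6:
    tell(6) @ H1 ⇒ log+=6
    H0 returns 0
    H1 returns (0, (-4, 6))
    H2 returns [(0, (-4, 6))]
= [(0, (-4, 2)), (0, (-4, 6))]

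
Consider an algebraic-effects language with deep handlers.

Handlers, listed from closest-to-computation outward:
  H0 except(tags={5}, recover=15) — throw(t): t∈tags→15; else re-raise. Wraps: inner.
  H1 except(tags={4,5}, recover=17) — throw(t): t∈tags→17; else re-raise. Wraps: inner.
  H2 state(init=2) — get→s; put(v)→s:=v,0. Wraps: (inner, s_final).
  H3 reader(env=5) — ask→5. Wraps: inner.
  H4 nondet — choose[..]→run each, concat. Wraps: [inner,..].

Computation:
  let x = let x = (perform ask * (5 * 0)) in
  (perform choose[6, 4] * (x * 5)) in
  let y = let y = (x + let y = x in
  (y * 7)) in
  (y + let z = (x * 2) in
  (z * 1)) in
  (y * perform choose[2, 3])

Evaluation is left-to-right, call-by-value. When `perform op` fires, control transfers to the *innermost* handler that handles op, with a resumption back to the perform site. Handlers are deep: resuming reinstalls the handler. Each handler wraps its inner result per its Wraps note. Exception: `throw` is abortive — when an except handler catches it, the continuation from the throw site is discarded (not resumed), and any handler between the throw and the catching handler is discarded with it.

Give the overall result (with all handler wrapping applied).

Working:
ask @ H3 ⇒ 5
choose[6, 4] @ H4
  branch[0] choose=6:
    choose[2, 3] @ H4
      branch[0] choose=2:
        H0 returns 0
        H1 returns 0
        H2 returns (0, 2)
        H3 returns (0, 2)
        H4 returns [(0, 2)]
      branch[1] choose=3:
        H0 returns 0
        H1 returns 0
        H2 returns (0, 2)
        H3 returns (0, 2)
        H4 returns [(0, 2)]
  branch[1] choose=4:
    choose[2, 3] @ H4
      branch[0] choose=2:
        H0 returns 0
        H1 returns 0
        H2 returns (0, 2)
        H3 returns (0, 2)
        H4 returns [(0, 2)]
      branch[1] choose=3:
        H0 returns 0
        H1 returns 0
        H2 returns (0, 2)
        H3 returns (0, 2)
        H4 returns [(0, 2)]
= [(0, 2), (0, 2), (0, 2), (0, 2)]

Answer: [(0, 2), (0, 2), (0, 2), (0, 2)]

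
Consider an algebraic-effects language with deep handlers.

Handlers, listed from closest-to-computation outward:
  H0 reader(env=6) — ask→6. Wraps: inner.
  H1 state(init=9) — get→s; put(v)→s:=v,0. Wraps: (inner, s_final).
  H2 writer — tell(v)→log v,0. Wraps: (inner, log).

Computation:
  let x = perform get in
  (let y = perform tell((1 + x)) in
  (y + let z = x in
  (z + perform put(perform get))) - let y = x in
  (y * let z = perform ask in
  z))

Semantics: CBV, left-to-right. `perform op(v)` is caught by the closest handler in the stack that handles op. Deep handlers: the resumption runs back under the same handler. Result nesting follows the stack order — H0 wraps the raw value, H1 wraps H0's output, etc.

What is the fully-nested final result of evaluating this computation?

Evaluation trace:
get @ H1 ⇒ 9
tell(10) @ H2 ⇒ log+=10
get @ H1 ⇒ 9
put(9) @ H1 ⇒ s:=9
ask @ H0 ⇒ 6
H0 returns -45
H1 returns (-45, 9)
H2 returns ((-45, 9), (10))
= ((-45, 9), (10))

Answer: ((-45, 9), (10))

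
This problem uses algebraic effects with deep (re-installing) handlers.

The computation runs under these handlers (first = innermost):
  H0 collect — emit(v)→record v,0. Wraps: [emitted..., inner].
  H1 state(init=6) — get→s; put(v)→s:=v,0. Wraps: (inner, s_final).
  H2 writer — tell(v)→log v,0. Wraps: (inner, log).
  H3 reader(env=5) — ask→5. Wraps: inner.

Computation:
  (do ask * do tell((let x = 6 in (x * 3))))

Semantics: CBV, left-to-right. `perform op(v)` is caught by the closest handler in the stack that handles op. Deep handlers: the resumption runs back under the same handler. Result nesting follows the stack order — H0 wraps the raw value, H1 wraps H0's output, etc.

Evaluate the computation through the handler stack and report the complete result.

Answer: (([0], 6), (18))

Working:
ask @ H3 ⇒ 5
tell(18) @ H2 ⇒ log+=18
H0 returns [0]
H1 returns ([0], 6)
H2 returns (([0], 6), (18))
H3 returns (([0], 6), (18))
= (([0], 6), (18))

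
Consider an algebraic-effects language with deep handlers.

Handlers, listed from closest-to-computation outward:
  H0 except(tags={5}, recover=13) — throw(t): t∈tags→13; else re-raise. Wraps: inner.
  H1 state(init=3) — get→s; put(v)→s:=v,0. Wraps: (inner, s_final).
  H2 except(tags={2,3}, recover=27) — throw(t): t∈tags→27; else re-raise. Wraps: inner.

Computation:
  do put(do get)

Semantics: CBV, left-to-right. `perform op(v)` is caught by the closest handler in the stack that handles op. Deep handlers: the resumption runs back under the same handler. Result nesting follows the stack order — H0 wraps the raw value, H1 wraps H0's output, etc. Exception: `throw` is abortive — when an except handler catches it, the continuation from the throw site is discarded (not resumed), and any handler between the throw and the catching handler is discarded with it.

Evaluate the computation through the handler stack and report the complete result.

Answer: (0, 3)

Evaluation trace:
get @ H1 ⇒ 3
put(3) @ H1 ⇒ s:=3
H0 returns 0
H1 returns (0, 3)
H2 returns (0, 3)
= (0, 3)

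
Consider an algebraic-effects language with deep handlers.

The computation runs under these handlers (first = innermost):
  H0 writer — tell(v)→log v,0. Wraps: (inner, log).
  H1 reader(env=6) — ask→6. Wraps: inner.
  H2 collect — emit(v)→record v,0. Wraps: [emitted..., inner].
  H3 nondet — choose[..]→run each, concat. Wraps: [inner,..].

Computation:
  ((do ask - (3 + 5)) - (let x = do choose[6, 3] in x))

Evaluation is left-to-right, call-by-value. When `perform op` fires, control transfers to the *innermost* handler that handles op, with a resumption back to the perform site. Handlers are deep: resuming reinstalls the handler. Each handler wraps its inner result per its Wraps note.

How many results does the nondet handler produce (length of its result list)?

Working:
ask @ H1 ⇒ 6
choose[6, 3] @ H3
  branch[0] choose=6:
    H0 returns (-8, ())
    H1 returns (-8, ())
    H2 returns [(-8, ())]
    H3 returns [[(-8, ())]]
  branch[1] choose=3:
    H0 returns (-5, ())
    H1 returns (-5, ())
    H2 returns [(-5, ())]
    H3 returns [[(-5, ())]]
= [[(-8, ())], [(-5, ())]]

Answer: 2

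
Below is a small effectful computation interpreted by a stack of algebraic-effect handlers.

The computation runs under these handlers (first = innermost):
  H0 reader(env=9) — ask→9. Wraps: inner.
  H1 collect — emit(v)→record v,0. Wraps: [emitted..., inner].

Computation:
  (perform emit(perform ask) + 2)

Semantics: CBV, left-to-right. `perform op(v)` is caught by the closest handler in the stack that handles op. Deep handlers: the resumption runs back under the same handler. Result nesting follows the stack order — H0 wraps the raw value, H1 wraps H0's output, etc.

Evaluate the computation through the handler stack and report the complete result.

Step-by-step:
ask @ H0 ⇒ 9
emit(9) @ H1 ⇒ out+=9
H0 returns 2
H1 returns [9, 2]
= [9, 2]

Answer: [9, 2]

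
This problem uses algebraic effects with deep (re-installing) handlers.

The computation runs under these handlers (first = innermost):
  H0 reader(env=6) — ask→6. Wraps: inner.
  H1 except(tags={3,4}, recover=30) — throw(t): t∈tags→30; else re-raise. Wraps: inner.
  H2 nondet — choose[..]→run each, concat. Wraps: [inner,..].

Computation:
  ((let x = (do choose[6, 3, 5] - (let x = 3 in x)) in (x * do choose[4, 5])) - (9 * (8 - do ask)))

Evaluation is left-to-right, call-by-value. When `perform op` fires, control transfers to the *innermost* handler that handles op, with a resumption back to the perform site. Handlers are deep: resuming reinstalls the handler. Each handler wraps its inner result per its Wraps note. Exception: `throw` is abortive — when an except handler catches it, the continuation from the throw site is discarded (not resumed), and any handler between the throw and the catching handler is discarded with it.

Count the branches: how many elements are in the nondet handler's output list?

Answer: 6

Step-by-step:
choose[6, 3, 5] @ H2
  branch[0] choose=6:
    choose[4, 5] @ H2
      branch[0] choose=4:
        ask @ H0 ⇒ 6
        H0 returns -6
        H1 returns -6
        H2 returns [-6]
      branch[1] choose=5:
        ask @ H0 ⇒ 6
        H0 returns -3
        H1 returns -3
        H2 returns [-3]
  branch[1] choose=3:
    choose[4, 5] @ H2
      branch[0] choose=4:
        ask @ H0 ⇒ 6
        H0 returns -18
        H1 returns -18
        H2 returns [-18]
      branch[1] choose=5:
        ask @ H0 ⇒ 6
        H0 returns -18
        H1 returns -18
        H2 returns [-18]
  branch[2] choose=5:
    choose[4, 5] @ H2
      branch[0] choose=4:
        ask @ H0 ⇒ 6
        H0 returns -10
        H1 returns -10
        H2 returns [-10]
      branch[1] choose=5:
        ask @ H0 ⇒ 6
        H0 returns -8
        H1 returns -8
        H2 returns [-8]
= [-6, -3, -18, -18, -10, -8]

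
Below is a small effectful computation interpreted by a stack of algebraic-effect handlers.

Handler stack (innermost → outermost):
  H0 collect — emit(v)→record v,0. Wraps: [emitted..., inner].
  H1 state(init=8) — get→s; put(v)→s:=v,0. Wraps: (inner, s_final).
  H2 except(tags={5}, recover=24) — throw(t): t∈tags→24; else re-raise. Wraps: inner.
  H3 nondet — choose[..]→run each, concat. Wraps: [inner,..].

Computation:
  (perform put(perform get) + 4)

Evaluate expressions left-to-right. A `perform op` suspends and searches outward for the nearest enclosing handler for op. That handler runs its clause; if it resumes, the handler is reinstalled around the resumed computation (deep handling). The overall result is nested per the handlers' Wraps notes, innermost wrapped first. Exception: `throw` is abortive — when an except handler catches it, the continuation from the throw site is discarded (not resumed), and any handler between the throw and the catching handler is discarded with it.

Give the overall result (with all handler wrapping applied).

Step-by-step:
get @ H1 ⇒ 8
put(8) @ H1 ⇒ s:=8
H0 returns [4]
H1 returns ([4], 8)
H2 returns ([4], 8)
H3 returns [([4], 8)]
= [([4], 8)]

Answer: [([4], 8)]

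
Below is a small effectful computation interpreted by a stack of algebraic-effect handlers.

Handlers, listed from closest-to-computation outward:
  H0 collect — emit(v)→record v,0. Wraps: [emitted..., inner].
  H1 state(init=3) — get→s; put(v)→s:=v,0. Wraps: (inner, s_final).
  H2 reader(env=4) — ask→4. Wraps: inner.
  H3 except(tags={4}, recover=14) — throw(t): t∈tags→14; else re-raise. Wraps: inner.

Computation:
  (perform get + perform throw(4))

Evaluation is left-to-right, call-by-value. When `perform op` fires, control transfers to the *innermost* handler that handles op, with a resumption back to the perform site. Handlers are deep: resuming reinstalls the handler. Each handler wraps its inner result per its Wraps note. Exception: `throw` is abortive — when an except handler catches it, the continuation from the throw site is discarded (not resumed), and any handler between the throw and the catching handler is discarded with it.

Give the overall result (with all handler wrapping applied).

Working:
get @ H1 ⇒ 3
throw(4) @ H3 caught ⇒ 14
= 14

Answer: 14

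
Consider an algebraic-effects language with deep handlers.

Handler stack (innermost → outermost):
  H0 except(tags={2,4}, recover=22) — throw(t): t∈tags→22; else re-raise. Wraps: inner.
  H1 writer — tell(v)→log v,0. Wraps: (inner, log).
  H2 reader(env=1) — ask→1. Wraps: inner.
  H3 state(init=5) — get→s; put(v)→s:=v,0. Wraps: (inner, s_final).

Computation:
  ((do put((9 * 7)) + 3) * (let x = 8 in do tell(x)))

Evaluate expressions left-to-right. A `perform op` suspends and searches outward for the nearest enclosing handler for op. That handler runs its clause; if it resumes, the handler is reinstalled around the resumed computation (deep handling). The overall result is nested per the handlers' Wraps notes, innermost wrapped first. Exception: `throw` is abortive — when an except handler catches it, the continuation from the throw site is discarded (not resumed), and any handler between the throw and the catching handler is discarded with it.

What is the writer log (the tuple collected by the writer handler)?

Evaluation trace:
put(63) @ H3 ⇒ s:=63
tell(8) @ H1 ⇒ log+=8
H0 returns 0
H1 returns (0, (8))
H2 returns (0, (8))
H3 returns ((0, (8)), 63)
= ((0, (8)), 63)

Answer: (8)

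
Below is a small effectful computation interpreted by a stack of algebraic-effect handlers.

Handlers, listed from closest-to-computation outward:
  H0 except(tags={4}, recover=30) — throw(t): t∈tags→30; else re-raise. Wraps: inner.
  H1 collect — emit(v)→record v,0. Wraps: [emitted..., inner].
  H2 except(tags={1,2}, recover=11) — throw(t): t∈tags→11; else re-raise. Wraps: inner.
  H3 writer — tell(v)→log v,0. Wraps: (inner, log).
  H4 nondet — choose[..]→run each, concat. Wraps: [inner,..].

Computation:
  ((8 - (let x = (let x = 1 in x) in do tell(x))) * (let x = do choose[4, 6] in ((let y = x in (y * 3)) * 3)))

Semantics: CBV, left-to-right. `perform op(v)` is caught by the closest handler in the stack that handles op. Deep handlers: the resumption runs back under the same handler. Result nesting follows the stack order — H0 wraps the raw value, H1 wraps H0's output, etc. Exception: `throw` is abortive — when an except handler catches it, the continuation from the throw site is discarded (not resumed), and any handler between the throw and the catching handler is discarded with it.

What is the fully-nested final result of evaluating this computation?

Answer: [([288], (1)), ([432], (1))]

Step-by-step:
tell(1) @ H3 ⇒ log+=1
choose[4, 6] @ H4
  branch[0] choose=4:
    H0 returns 288
    H1 returns [288]
    H2 returns [288]
    H3 returns ([288], (1))
    H4 returns [([288], (1))]
  branch[1] choose=6:
    H0 returns 432
    H1 returns [432]
    H2 returns [432]
    H3 returns ([432], (1))
    H4 returns [([432], (1))]
= [([288], (1)), ([432], (1))]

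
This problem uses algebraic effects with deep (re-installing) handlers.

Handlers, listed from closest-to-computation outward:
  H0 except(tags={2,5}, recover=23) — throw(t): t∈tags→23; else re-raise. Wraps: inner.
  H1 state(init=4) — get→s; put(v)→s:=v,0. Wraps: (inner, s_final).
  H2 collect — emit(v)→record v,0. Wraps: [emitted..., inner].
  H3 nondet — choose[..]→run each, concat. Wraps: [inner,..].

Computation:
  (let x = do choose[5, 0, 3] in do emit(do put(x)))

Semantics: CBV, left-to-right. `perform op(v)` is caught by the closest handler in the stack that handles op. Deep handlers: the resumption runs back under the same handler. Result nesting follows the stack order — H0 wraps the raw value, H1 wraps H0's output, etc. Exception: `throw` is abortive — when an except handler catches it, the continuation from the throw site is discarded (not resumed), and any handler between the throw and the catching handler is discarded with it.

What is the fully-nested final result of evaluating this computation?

Answer: [[0, (0, 5)], [0, (0, 0)], [0, (0, 3)]]

Step-by-step:
choose[5, 0, 3] @ H3
  branch[0] choose=5:
    put(5) @ H1 ⇒ s:=5
    emit(0) @ H2 ⇒ out+=0
    H0 returns 0
    H1 returns (0, 5)
    H2 returns [0, (0, 5)]
    H3 returns [[0, (0, 5)]]
  branch[1] choose=0:
    put(0) @ H1 ⇒ s:=0
    emit(0) @ H2 ⇒ out+=0
    H0 returns 0
    H1 returns (0, 0)
    H2 returns [0, (0, 0)]
    H3 returns [[0, (0, 0)]]
  branch[2] choose=3:
    put(3) @ H1 ⇒ s:=3
    emit(0) @ H2 ⇒ out+=0
    H0 returns 0
    H1 returns (0, 3)
    H2 returns [0, (0, 3)]
    H3 returns [[0, (0, 3)]]
= [[0, (0, 5)], [0, (0, 0)], [0, (0, 3)]]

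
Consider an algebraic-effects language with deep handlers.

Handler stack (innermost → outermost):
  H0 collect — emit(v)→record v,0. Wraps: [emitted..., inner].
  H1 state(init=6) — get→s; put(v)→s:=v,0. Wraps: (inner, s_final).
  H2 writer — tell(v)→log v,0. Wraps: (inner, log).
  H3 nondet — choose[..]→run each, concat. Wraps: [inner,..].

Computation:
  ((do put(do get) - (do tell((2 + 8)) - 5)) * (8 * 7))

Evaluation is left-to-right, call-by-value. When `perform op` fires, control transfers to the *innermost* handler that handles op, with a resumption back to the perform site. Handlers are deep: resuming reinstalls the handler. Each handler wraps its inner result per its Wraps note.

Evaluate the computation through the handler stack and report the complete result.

Step-by-step:
get @ H1 ⇒ 6
put(6) @ H1 ⇒ s:=6
tell(10) @ H2 ⇒ log+=10
H0 returns [280]
H1 returns ([280], 6)
H2 returns (([280], 6), (10))
H3 returns [(([280], 6), (10))]
= [(([280], 6), (10))]

Answer: [(([280], 6), (10))]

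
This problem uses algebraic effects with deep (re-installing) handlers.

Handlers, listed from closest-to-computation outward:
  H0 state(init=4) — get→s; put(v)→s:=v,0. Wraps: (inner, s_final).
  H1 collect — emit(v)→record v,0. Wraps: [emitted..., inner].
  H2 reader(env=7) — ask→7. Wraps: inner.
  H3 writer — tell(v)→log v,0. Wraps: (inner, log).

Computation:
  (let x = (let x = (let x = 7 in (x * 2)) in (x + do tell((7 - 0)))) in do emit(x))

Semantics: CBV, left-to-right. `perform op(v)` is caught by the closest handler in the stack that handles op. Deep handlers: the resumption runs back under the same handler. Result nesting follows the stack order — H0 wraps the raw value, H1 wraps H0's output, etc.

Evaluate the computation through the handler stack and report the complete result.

Answer: ([14, (0, 4)], (7))

Step-by-step:
tell(7) @ H3 ⇒ log+=7
emit(14) @ H1 ⇒ out+=14
H0 returns (0, 4)
H1 returns [14, (0, 4)]
H2 returns [14, (0, 4)]
H3 returns ([14, (0, 4)], (7))
= ([14, (0, 4)], (7))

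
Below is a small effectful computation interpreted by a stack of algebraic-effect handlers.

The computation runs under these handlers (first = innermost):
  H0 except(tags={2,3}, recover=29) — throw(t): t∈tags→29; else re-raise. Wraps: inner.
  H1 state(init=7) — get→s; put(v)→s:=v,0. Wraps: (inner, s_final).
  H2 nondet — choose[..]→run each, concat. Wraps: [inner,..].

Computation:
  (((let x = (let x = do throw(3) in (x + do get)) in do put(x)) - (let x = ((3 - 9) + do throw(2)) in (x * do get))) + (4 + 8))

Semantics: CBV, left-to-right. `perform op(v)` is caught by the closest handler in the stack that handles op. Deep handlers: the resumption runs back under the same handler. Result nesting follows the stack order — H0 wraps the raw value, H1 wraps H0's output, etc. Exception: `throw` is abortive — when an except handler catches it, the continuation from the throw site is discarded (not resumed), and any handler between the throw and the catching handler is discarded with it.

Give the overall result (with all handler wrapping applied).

Answer: [(29, 7)]

Step-by-step:
throw(3) @ H0 caught ⇒ 29
H1 returns (29, 7)
H2 returns [(29, 7)]
= [(29, 7)]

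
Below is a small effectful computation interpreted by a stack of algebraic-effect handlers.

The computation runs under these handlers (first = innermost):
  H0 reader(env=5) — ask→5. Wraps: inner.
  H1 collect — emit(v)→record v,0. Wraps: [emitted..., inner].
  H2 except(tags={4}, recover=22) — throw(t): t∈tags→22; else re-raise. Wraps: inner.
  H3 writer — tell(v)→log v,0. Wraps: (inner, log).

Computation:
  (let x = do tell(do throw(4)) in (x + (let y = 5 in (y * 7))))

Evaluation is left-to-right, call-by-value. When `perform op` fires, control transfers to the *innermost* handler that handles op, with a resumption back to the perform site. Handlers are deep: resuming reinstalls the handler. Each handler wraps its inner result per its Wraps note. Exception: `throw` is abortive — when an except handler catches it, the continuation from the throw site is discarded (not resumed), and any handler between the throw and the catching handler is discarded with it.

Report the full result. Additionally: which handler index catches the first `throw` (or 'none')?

Answer: (22, ()) ; first throw caught by: H2

Working:
throw(4) @ H2 caught ⇒ 22
H3 returns (22, ())
= (22, ())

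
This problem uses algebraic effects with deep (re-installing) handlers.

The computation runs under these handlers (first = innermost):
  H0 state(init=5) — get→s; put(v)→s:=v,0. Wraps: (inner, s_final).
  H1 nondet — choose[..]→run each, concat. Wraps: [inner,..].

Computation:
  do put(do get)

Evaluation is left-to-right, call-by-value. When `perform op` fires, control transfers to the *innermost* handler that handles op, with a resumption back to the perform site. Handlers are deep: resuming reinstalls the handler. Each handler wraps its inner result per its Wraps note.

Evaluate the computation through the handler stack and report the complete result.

Answer: [(0, 5)]

Working:
get @ H0 ⇒ 5
put(5) @ H0 ⇒ s:=5
H0 returns (0, 5)
H1 returns [(0, 5)]
= [(0, 5)]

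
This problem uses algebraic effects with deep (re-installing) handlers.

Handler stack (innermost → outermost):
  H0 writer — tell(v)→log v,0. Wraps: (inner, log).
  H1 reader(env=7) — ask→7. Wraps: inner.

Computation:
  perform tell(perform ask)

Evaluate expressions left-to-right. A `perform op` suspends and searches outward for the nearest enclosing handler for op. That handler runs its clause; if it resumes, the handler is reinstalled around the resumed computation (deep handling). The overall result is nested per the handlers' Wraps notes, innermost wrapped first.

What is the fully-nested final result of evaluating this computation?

Evaluation trace:
ask @ H1 ⇒ 7
tell(7) @ H0 ⇒ log+=7
H0 returns (0, (7))
H1 returns (0, (7))
= (0, (7))

Answer: (0, (7))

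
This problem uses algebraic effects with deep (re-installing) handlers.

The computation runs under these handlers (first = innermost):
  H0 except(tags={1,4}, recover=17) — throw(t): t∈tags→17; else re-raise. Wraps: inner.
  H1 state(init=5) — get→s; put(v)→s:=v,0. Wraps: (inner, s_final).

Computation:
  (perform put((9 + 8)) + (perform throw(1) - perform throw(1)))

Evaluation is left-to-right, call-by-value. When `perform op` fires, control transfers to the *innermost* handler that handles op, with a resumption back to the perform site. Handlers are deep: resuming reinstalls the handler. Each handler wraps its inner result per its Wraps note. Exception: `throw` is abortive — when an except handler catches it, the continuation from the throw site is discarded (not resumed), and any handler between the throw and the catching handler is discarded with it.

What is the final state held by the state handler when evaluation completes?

Step-by-step:
put(17) @ H1 ⇒ s:=17
throw(1) @ H0 caught ⇒ 17
H1 returns (17, 17)
= (17, 17)

Answer: 17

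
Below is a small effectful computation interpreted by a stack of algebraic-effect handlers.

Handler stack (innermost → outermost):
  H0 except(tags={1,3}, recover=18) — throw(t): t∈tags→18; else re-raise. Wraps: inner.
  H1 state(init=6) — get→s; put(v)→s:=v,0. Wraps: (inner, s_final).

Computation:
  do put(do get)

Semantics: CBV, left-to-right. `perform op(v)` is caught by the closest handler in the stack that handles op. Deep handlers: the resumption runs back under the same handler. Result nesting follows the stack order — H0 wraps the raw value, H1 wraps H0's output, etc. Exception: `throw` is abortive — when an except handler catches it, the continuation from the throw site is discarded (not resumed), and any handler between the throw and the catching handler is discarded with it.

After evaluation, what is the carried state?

Evaluation trace:
get @ H1 ⇒ 6
put(6) @ H1 ⇒ s:=6
H0 returns 0
H1 returns (0, 6)
= (0, 6)

Answer: 6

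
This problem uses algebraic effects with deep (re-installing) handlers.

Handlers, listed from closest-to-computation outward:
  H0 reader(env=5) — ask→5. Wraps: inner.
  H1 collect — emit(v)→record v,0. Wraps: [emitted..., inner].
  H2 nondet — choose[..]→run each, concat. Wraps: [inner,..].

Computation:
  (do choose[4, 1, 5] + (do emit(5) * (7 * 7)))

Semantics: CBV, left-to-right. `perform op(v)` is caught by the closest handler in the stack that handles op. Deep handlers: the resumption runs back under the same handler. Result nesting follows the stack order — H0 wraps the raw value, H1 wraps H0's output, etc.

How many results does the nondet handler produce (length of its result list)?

Answer: 3

Working:
choose[4, 1, 5] @ H2
  branch[0] choose=4:
    emit(5) @ H1 ⇒ out+=5
    H0 returns 4
    H1 returns [5, 4]
    H2 returns [[5, 4]]
  branch[1] choose=1:
    emit(5) @ H1 ⇒ out+=5
    H0 returns 1
    H1 returns [5, 1]
    H2 returns [[5, 1]]
  branch[2] choose=5:
    emit(5) @ H1 ⇒ out+=5
    H0 returns 5
    H1 returns [5, 5]
    H2 returns [[5, 5]]
= [[5, 4], [5, 1], [5, 5]]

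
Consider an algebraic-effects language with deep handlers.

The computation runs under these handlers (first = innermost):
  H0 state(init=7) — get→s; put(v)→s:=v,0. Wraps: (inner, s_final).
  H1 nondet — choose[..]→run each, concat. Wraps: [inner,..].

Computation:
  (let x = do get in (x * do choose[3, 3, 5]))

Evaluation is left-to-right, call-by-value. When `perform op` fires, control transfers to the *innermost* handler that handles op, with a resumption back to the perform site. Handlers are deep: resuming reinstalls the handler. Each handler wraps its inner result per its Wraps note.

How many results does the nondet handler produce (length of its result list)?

Working:
get @ H0 ⇒ 7
choose[3, 3, 5] @ H1
  branch[0] choose=3:
    H0 returns (21, 7)
    H1 returns [(21, 7)]
  branch[1] choose=3:
    H0 returns (21, 7)
    H1 returns [(21, 7)]
  branch[2] choose=5:
    H0 returns (35, 7)
    H1 returns [(35, 7)]
= [(21, 7), (21, 7), (35, 7)]

Answer: 3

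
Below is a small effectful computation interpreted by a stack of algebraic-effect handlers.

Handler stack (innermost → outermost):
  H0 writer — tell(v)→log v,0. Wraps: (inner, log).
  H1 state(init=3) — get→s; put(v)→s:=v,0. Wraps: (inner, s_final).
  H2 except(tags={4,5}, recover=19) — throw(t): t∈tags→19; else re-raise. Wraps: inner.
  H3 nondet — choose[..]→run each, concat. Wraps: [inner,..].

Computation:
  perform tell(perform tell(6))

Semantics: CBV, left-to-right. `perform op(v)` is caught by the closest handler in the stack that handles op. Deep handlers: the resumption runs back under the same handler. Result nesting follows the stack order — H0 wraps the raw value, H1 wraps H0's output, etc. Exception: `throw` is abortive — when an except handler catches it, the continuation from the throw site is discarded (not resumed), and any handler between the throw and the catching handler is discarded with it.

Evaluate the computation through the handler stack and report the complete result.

Step-by-step:
tell(6) @ H0 ⇒ log+=6
tell(0) @ H0 ⇒ log+=0
H0 returns (0, (6, 0))
H1 returns ((0, (6, 0)), 3)
H2 returns ((0, (6, 0)), 3)
H3 returns [((0, (6, 0)), 3)]
= [((0, (6, 0)), 3)]

Answer: [((0, (6, 0)), 3)]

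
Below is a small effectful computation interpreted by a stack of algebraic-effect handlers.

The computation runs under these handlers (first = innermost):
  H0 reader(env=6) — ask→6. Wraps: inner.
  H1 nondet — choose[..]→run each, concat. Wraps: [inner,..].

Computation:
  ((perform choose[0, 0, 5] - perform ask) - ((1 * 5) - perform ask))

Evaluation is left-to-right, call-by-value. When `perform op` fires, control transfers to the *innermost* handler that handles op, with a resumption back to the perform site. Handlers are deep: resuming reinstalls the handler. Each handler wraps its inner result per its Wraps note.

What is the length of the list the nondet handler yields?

Answer: 3

Working:
choose[0, 0, 5] @ H1
  branch[0] choose=0:
    ask @ H0 ⇒ 6
    ask @ H0 ⇒ 6
    H0 returns -5
    H1 returns [-5]
  branch[1] choose=0:
    ask @ H0 ⇒ 6
    ask @ H0 ⇒ 6
    H0 returns -5
    H1 returns [-5]
  branch[2] choose=5:
    ask @ H0 ⇒ 6
    ask @ H0 ⇒ 6
    H0 returns 0
    H1 returns [0]
= [-5, -5, 0]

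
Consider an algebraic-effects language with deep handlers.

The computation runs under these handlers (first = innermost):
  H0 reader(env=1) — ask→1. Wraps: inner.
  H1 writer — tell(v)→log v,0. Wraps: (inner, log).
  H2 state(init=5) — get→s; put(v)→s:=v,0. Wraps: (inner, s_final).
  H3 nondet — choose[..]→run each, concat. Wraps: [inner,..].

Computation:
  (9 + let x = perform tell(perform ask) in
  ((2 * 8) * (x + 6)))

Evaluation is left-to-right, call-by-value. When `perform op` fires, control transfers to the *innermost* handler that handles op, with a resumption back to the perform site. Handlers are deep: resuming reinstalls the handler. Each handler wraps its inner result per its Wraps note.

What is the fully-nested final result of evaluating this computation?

Answer: [((105, (1)), 5)]

Evaluation trace:
ask @ H0 ⇒ 1
tell(1) @ H1 ⇒ log+=1
H0 returns 105
H1 returns (105, (1))
H2 returns ((105, (1)), 5)
H3 returns [((105, (1)), 5)]
= [((105, (1)), 5)]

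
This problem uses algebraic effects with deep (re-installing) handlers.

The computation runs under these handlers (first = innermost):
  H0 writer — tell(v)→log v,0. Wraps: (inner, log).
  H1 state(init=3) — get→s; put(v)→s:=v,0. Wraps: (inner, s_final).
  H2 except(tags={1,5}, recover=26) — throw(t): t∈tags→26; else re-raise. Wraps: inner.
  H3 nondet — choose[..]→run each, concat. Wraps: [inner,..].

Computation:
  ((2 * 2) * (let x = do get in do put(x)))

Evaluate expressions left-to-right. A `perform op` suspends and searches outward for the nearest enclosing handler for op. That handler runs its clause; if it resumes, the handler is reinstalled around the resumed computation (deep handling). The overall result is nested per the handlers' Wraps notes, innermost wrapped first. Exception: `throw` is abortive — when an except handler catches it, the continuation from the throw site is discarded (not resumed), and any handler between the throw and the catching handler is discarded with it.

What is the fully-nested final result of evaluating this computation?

Working:
get @ H1 ⇒ 3
put(3) @ H1 ⇒ s:=3
H0 returns (0, ())
H1 returns ((0, ()), 3)
H2 returns ((0, ()), 3)
H3 returns [((0, ()), 3)]
= [((0, ()), 3)]

Answer: [((0, ()), 3)]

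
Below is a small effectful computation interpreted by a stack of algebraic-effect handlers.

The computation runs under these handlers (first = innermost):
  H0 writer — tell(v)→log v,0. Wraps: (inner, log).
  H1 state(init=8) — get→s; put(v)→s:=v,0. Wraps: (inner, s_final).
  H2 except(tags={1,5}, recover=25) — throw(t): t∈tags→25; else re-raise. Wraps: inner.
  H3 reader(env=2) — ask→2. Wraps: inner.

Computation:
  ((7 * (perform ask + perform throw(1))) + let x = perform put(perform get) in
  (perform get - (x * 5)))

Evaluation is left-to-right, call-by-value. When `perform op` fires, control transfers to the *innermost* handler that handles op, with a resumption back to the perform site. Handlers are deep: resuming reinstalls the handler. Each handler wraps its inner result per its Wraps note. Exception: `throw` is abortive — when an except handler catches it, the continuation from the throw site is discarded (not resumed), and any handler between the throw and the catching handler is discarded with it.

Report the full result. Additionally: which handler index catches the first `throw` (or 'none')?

Answer: 25 ; first throw caught by: H2

Step-by-step:
ask @ H3 ⇒ 2
throw(1) @ H2 caught ⇒ 25
H3 returns 25
= 25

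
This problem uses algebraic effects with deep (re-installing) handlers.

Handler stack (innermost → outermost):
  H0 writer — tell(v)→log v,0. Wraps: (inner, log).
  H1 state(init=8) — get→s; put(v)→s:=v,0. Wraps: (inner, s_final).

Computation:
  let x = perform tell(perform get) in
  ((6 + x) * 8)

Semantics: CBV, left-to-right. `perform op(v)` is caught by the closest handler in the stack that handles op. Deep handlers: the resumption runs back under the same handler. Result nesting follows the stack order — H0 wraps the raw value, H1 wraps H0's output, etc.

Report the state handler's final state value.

Working:
get @ H1 ⇒ 8
tell(8) @ H0 ⇒ log+=8
H0 returns (48, (8))
H1 returns ((48, (8)), 8)
= ((48, (8)), 8)

Answer: 8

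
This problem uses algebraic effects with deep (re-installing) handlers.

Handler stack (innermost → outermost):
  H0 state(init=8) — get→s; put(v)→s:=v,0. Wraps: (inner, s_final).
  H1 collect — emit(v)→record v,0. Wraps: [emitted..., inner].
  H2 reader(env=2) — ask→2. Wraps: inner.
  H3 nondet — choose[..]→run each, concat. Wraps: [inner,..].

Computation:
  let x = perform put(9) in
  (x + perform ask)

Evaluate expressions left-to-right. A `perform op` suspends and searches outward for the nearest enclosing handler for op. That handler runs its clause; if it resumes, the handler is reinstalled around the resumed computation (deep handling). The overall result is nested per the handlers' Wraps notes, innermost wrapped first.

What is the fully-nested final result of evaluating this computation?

Answer: [[(2, 9)]]

Working:
put(9) @ H0 ⇒ s:=9
ask @ H2 ⇒ 2
H0 returns (2, 9)
H1 returns [(2, 9)]
H2 returns [(2, 9)]
H3 returns [[(2, 9)]]
= [[(2, 9)]]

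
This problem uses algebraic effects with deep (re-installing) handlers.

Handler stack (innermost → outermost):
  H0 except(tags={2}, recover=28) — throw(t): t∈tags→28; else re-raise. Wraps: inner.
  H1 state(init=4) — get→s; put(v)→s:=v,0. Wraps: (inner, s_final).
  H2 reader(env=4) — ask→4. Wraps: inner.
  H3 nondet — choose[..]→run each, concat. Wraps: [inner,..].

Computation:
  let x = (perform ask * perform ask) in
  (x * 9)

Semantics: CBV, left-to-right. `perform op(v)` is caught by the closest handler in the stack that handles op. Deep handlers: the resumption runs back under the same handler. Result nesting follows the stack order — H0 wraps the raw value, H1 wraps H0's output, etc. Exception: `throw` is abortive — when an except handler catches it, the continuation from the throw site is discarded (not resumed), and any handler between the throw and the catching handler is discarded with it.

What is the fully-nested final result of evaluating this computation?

Answer: [(144, 4)]

Evaluation trace:
ask @ H2 ⇒ 4
ask @ H2 ⇒ 4
H0 returns 144
H1 returns (144, 4)
H2 returns (144, 4)
H3 returns [(144, 4)]
= [(144, 4)]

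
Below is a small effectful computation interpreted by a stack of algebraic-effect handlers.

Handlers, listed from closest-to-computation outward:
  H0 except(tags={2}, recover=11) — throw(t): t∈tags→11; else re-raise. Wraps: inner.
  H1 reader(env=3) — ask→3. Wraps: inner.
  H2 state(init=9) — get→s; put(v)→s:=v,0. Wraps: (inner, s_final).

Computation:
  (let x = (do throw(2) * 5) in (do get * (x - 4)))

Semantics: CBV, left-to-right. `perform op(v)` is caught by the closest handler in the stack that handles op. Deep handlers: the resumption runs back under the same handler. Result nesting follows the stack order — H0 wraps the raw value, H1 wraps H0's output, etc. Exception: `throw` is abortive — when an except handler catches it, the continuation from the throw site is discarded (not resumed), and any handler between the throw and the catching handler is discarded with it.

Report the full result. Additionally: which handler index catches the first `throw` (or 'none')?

Evaluation trace:
throw(2) @ H0 caught ⇒ 11
H1 returns 11
H2 returns (11, 9)
= (11, 9)

Answer: (11, 9) ; first throw caught by: H0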